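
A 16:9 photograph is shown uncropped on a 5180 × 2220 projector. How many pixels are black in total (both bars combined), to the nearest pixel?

2738000 pixels

16:9 is narrower than 21×9, so it spans the full height.
Content width = 2220 × 16/9 ≈ 3946.6667 px.
Black = 5180 − 3946.6667 = 1233.3333 px.
That's 1233.3333 × 2220 ≈ 2738000 black pixels.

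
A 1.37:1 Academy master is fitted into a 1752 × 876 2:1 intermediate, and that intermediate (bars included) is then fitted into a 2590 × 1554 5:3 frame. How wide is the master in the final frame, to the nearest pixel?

1.37:1 Academy in 1752×876: fills the height, so the master is 1200.12 × 876.00.
The 2:1 canvas is width-limited in 2590×1554, giving 2590.00 × 1295.00; scale factor 1.4783.
Applying the same ×1.4783: 1200.12 → 1774.15.

1774 px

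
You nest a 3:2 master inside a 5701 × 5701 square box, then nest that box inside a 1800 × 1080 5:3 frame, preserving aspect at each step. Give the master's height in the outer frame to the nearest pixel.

First fit — 3:2 into 5701×5701 spans the width: 5701.00 × 3800.67.
The square canvas is height-limited in 1800×1080, giving 1080.00 × 1080.00; scale factor 0.1894.
Applying the same ×0.1894: 3800.67 → 720.00.

720 px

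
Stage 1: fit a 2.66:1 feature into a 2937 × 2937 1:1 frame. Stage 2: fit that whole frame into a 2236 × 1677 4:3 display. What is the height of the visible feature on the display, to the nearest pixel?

630 px

2.66:1 in 2937×2937: fills the width, so the feature is 2937.00 × 1104.14.
1:1 in 2236×1677: fills the height, so the intermediate becomes 1677.00 × 1677.00 — a scale of ×0.5710.
The feature scales with it: height 1104.14 × 0.5710 ≈ 630.45.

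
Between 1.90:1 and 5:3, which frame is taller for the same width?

5:3

1.9 and 5:3 = 1.667; 1.9 > 1.667. The smaller width-to-height ratio is the taller frame.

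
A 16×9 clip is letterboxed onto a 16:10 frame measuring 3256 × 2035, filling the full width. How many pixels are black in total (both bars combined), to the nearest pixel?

That makes the image 1831.5000 px tall (3256 × 9/16).
Black = 2035 − 1831.5000 = 203.5000 px.
Across the 3256-px span: 203.5000 × 3256 ≈ 662596 px.

662596 pixels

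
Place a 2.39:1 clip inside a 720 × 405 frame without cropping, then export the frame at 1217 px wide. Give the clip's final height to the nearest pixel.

509 px

In the 720×405 frame the clip fills the width: height = 720 / 2.390 ≈ 301.26 px.
The frame scales by 1217/720 = 1.6903; 301.26 × 1.6903 ≈ 509.21 px.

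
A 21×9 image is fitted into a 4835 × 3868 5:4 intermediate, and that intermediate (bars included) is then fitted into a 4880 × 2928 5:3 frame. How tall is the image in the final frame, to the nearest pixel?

1569 px

Inside the 4835×3868 canvas the image is width-limited at 4835.00 × 2072.14.
Second fit — the 5:4 canvas into 4880×2928 spans the height: 3660.00 × 2928.00 (×0.7570 from 4835×3868).
The image scales with it: height 2072.14 × 0.7570 ≈ 1568.57.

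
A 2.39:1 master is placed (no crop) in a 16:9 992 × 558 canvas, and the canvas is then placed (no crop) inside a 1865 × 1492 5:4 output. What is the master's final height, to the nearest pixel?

780 px

Inside the 992×558 canvas the master is width-limited at 992.00 × 415.06.
16:9 in 1865×1492: fills the width, so the intermediate becomes 1865.00 × 1049.06 — a scale of ×1.8800.
So the master's height is 415.06 × 1.8800 ≈ 780.33.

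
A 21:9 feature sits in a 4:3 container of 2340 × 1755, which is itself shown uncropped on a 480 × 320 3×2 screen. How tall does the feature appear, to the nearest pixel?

Inside the 2340×1755 canvas the feature is width-limited at 2340.00 × 1002.86.
Second fit — the 4:3 canvas into 480×320 spans the height: 426.67 × 320.00 (×0.1823 from 2340×1755).
The feature scales with it: height 1002.86 × 0.1823 ≈ 182.86.

183 px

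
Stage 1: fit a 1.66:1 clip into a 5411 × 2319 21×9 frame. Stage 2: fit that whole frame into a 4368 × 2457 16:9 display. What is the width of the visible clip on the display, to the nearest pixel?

3108 px

1.66:1 in 5411×2319: fills the height, so the clip is 3849.54 × 2319.00.
The 21×9 canvas is width-limited in 4368×2457, giving 4368.00 × 1872.00; scale factor 0.8072.
Applying the same ×0.8072: 3849.54 → 3107.52.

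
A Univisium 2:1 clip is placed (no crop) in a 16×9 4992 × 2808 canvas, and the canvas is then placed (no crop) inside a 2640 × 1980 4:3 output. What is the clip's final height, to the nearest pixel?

1320 px

First fit — Univisium 2:1 into 4992×2808 spans the width: 4992.00 × 2496.00.
Second fit — the 16×9 canvas into 2640×1980 spans the width: 2640.00 × 1485.00 (×0.5288 from 4992×2808).
So the clip's height is 2496.00 × 0.5288 ≈ 1320.00.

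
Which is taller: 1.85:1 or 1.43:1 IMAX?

1.85 and 1.43; 1.85 > 1.43. The smaller width-to-height ratio is the taller frame.

1.43:1 IMAX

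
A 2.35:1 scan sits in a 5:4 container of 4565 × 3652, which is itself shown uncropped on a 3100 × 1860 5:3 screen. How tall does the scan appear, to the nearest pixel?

Inside the 4565×3652 canvas the scan is width-limited at 4565.00 × 1942.55.
The 5:4 canvas is height-limited in 3100×1860, giving 2325.00 × 1860.00; scale factor 0.5093.
The scan scales with it: height 1942.55 × 0.5093 ≈ 989.36.

989 px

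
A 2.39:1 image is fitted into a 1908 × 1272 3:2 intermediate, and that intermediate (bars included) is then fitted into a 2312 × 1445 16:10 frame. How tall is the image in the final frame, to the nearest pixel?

First fit — 2.39:1 into 1908×1272 spans the width: 1908.00 × 798.33.
3:2 in 2312×1445: fills the height, so the intermediate becomes 2167.50 × 1445.00 — a scale of ×1.1360.
The image scales with it: height 798.33 × 1.1360 ≈ 906.90.

907 px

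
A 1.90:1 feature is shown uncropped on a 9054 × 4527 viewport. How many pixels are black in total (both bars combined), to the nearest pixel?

Since 1.900 < 2.000, the feature is height-limited.
The feature is 4527 × 1.900 ≈ 8601.3000 px wide.
Leftover width: 9054 − 8601.3000 = 452.7000 px.
Across the 4527-px span: 452.7000 × 4527 ≈ 2049373 px.

2049373 pixels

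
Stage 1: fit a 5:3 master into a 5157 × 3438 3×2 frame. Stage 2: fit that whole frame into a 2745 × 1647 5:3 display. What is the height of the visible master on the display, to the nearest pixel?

1482 px

First fit — 5:3 into 5157×3438 spans the width: 5157.00 × 3094.20.
3×2 in 2745×1647: fills the height, so the intermediate becomes 2470.50 × 1647.00 — a scale of ×0.4791.
Applying the same ×0.4791: 3094.20 → 1482.30.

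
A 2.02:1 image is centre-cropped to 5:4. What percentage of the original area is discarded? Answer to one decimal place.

5:4 is narrower than 2.02:1, so the crop keeps the full height and trims the width.
Area ratio = (1.250)/(2.020) = 61.88%; the remaining 38.12% is cropped out.

38.1%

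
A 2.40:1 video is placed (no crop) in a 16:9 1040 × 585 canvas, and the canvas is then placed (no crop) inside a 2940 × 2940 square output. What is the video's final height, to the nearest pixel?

1225 px

2.40:1 in 1040×585: fills the width, so the video is 1040.00 × 433.33.
Second fit — the 16:9 canvas into 2940×2940 spans the width: 2940.00 × 1653.75 (×2.8269 from 1040×585).
The video scales with it: height 433.33 × 2.8269 ≈ 1225.00.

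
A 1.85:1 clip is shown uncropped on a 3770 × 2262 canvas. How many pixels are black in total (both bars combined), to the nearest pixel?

845091 pixels

Since 1.850 > 1.667, the clip is width-limited.
That makes the image 2037.8378 px tall (3770 / 1.850).
Leftover height: 2262 − 2037.8378 = 224.1622 px.
That's 224.1622 × 3770 ≈ 845091 black pixels.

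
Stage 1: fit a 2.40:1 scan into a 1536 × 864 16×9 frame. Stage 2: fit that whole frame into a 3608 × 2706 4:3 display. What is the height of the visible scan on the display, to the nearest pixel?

First fit — 2.40:1 into 1536×864 spans the width: 1536.00 × 640.00.
Second fit — the 16×9 canvas into 3608×2706 spans the width: 3608.00 × 2029.50 (×2.3490 from 1536×864).
So the scan's height is 640.00 × 2.3490 ≈ 1503.33.

1503 px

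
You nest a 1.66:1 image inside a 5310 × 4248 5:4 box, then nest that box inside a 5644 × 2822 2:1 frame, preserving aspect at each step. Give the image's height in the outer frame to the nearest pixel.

2125 px

First fit — 1.66:1 into 5310×4248 spans the width: 5310.00 × 3198.80.
Second fit — the 5:4 canvas into 5644×2822 spans the height: 3527.50 × 2822.00 (×0.6643 from 5310×4248).
So the image's height is 3198.80 × 0.6643 ≈ 2125.00.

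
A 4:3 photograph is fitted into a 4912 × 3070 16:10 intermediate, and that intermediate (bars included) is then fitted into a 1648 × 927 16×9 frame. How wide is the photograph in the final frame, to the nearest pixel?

1236 px

First fit — 4:3 into 4912×3070 spans the height: 4093.33 × 3070.00.
The 16:10 canvas is height-limited in 1648×927, giving 1483.20 × 927.00; scale factor 0.3020.
So the photograph's width is 4093.33 × 0.3020 ≈ 1236.00.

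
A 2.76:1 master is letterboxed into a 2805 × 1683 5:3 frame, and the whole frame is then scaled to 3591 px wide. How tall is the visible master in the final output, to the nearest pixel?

In the 2805×1683 frame the master fills the width: height = 2805 / 2.760 ≈ 1016.30 px.
Scaling 2805 → 3591 is ×1.2802, so the height becomes 1016.30 × 1.2802 ≈ 1301.09 px.

1301 px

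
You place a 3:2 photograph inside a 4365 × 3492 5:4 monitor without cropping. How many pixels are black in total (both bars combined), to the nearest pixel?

3:2 is wider than 5:4, so it spans the full width.
Content height = 4365 × 2/3 ≈ 2910.0000 px.
Black = 3492 − 2910.0000 = 582.0000 px.
Across the 4365-px span: 582.0000 × 4365 ≈ 2540430 px.

2540430 pixels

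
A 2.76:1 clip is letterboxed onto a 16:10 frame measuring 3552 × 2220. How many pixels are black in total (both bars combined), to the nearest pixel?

3314170 pixels

2.76:1 is wider than 16:10, so it spans the full width.
That makes the image 1286.9565 px tall (3552 / 2.760).
Black = 2220 − 1286.9565 = 933.0435 px.
Across the 3552-px span: 933.0435 × 3552 ≈ 3314170 px.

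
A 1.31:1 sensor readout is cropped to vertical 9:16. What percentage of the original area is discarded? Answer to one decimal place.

vertical 9:16 is narrower than 1.31:1, so the crop keeps the full height and trims the width.
Fraction kept = (0.562)/(1.310) ≈ 42.94%, so 57.06% is lost.

57.1%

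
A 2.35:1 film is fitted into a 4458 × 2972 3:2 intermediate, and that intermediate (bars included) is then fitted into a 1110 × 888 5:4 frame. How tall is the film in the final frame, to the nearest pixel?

472 px

Inside the 4458×2972 canvas the film is width-limited at 4458.00 × 1897.02.
The 3:2 canvas is width-limited in 1110×888, giving 1110.00 × 740.00; scale factor 0.2490.
Applying the same ×0.2490: 1897.02 → 472.34.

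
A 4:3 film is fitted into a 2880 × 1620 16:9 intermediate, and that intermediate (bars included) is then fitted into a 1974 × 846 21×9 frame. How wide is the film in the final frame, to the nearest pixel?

1128 px

First fit — 4:3 into 2880×1620 spans the height: 2160.00 × 1620.00.
Second fit — the 16:9 canvas into 1974×846 spans the height: 1504.00 × 846.00 (×0.5222 from 2880×1620).
So the film's width is 2160.00 × 0.5222 ≈ 1128.00.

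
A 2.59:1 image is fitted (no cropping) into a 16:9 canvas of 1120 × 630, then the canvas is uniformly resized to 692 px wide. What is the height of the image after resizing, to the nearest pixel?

In the 1120×630 frame the image fills the width: height = 1120 / 2.590 ≈ 432.43 px.
The frame scales by 692/1120 = 0.6179; 432.43 × 0.6179 ≈ 267.18 px.

267 px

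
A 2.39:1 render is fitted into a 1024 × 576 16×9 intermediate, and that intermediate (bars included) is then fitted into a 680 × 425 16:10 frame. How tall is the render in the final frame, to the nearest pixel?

285 px

Inside the 1024×576 canvas the render is width-limited at 1024.00 × 428.45.
Second fit — the 16×9 canvas into 680×425 spans the width: 680.00 × 382.50 (×0.6641 from 1024×576).
Applying the same ×0.6641: 428.45 → 284.52.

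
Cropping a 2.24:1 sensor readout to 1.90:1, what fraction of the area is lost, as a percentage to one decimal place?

15.2%

1.90:1 is narrower than 2.24:1, so the crop keeps the full height and trims the width.
Area ratio = (1.900)/(2.240) = 84.82%; the remaining 15.18% is cropped out.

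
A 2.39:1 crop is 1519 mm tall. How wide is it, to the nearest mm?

3630 mm

1519 × 2.390 = 3630.41.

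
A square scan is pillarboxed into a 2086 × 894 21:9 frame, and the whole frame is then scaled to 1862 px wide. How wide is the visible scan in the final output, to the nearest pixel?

798 px

Fitted into 2086×894, the scan spans the height; its width is 894 × 1/1 ≈ 894.00 px.
The frame scales by 1862/2086 = 0.8926; 894.00 × 0.8926 ≈ 798.00 px.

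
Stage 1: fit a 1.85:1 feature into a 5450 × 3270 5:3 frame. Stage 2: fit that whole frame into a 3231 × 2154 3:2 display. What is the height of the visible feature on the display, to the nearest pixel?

1746 px

1.85:1 in 5450×3270: fills the width, so the feature is 5450.00 × 2945.95.
Second fit — the 5:3 canvas into 3231×2154 spans the width: 3231.00 × 1938.60 (×0.5928 from 5450×3270).
So the feature's height is 2945.95 × 0.5928 ≈ 1746.49.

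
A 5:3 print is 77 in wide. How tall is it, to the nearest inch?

Height = 77 × 3/5 = 46.20.

46 in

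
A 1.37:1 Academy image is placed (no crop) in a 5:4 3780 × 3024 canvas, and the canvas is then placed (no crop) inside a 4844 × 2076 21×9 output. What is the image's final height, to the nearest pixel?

1.37:1 Academy in 3780×3024: fills the width, so the image is 3780.00 × 2759.12.
Second fit — the 5:4 canvas into 4844×2076 spans the height: 2595.00 × 2076.00 (×0.6865 from 3780×3024).
The image scales with it: height 2759.12 × 0.6865 ≈ 1894.16.

1894 px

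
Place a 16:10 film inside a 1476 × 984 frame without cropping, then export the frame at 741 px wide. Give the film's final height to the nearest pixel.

463 px

In the 1476×984 frame the film fills the width: height = 1476 × 10/16 ≈ 922.50 px.
Resizing to 741 px wide multiplies everything by 0.5020: 922.50 → 463.12 px.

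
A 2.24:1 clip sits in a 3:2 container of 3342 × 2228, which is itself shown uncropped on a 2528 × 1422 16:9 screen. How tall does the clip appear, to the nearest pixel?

2.24:1 in 3342×2228: fills the width, so the clip is 3342.00 × 1491.96.
3:2 in 2528×1422: fills the height, so the intermediate becomes 2133.00 × 1422.00 — a scale of ×0.6382.
The clip scales with it: height 1491.96 × 0.6382 ≈ 952.23.

952 px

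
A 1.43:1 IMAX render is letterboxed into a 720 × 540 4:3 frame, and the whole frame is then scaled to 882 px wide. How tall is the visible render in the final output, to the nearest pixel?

617 px

Fitted into 720×540, the render spans the width; its height is 720 / 1.430 ≈ 503.50 px.
Scaling 720 → 882 is ×1.2250, so the height becomes 503.50 × 1.2250 ≈ 616.78 px.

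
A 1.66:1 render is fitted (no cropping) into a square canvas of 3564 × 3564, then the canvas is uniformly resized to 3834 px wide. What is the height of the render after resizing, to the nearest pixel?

Fitted into 3564×3564, the render spans the width; its height is 3564 / 1.660 ≈ 2146.99 px.
The frame scales by 3834/3564 = 1.0758; 2146.99 × 1.0758 ≈ 2309.64 px.

2310 px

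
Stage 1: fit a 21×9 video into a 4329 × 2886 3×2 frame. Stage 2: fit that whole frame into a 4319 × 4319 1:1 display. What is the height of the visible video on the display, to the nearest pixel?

1851 px

Inside the 4329×2886 canvas the video is width-limited at 4329.00 × 1855.29.
The 3×2 canvas is width-limited in 4319×4319, giving 4319.00 × 2879.33; scale factor 0.9977.
Applying the same ×0.9977: 1855.29 → 1851.00.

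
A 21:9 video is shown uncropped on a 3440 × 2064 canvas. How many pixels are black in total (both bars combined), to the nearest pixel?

21:9 (2.333) > 5:3 (1.667), so the video fills the width.
That makes the image 1474.2857 px tall (3440 × 9/21).
2064 − 1474.2857 = 589.7143 px of bars.
Bar area = 589.7143 × 3440 ≈ 2028617 px.

2028617 pixels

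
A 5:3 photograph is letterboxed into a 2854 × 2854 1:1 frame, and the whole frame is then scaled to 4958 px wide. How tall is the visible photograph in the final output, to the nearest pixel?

2975 px

In the 2854×2854 frame the photograph fills the width: height = 2854 × 3/5 ≈ 1712.40 px.
Scaling 2854 → 4958 is ×1.7372, so the height becomes 1712.40 × 1.7372 ≈ 2974.80 px.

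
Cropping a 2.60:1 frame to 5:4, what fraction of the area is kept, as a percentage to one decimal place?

48.1%

The height stays; only width is cut (since 5:4 is narrower than 2.60:1).
Area ratio = (1.250)/(2.600) = 48.08% retained.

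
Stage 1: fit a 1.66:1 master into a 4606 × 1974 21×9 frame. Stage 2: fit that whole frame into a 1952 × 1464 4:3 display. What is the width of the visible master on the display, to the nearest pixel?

1389 px

1.66:1 in 4606×1974: fills the height, so the master is 3276.84 × 1974.00.
21×9 in 1952×1464: fills the width, so the intermediate becomes 1952.00 × 836.57 — a scale of ×0.4238.
So the master's width is 3276.84 × 0.4238 ≈ 1388.71.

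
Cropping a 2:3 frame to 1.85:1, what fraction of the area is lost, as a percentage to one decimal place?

1.85:1 is wider than 2:3, so the crop keeps the full width and trims the height.
Fraction kept = (0.667)/(1.850) ≈ 36.04%, so 63.96% is lost.

64.0%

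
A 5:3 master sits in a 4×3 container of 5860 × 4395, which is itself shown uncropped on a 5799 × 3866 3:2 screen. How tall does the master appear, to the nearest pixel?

3093 px

First fit — 5:3 into 5860×4395 spans the width: 5860.00 × 3516.00.
4×3 in 5799×3866: fills the height, so the intermediate becomes 5154.67 × 3866.00 — a scale of ×0.8796.
So the master's height is 3516.00 × 0.8796 ≈ 3092.80.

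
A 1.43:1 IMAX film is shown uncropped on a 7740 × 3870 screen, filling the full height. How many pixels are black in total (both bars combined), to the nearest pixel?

That makes the image 5534.1000 px wide (3870 × 1.430).
Leftover width: 7740 − 5534.1000 = 2205.9000 px.
Bar area = 2205.9000 × 3870 ≈ 8536833 px.

8536833 pixels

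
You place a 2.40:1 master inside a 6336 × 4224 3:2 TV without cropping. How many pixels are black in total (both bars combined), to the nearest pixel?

10036224 pixels

2.40:1 (2.400) > 3:2 (1.500), so the master fills the width.
Content height = 6336 / 2.400 ≈ 2640.0000 px.
4224 − 2640.0000 = 1584.0000 px of bars.
Across the 6336-px span: 1584.0000 × 6336 ≈ 10036224 px.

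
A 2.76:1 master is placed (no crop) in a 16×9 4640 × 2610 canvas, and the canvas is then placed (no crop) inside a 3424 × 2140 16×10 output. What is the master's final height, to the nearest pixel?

First fit — 2.76:1 into 4640×2610 spans the width: 4640.00 × 1681.16.
The 16×9 canvas is width-limited in 3424×2140, giving 3424.00 × 1926.00; scale factor 0.7379.
Applying the same ×0.7379: 1681.16 → 1240.58.

1241 px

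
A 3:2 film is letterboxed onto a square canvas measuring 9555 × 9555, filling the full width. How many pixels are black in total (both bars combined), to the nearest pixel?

30432675 pixels

Content height = 9555 × 2/3 ≈ 6370.0000 px.
9555 − 6370.0000 = 3185.0000 px of bars.
That's 3185.0000 × 9555 ≈ 30432675 black pixels.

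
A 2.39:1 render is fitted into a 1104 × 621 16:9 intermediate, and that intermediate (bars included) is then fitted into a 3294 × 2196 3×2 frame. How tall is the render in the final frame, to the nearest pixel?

1378 px

2.39:1 in 1104×621: fills the width, so the render is 1104.00 × 461.92.
The 16:9 canvas is width-limited in 3294×2196, giving 3294.00 × 1852.88; scale factor 2.9837.
Applying the same ×2.9837: 461.92 → 1378.24.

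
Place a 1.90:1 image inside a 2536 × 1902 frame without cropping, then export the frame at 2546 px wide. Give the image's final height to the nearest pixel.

1340 px

In the 2536×1902 frame the image fills the width: height = 2536 / 1.900 ≈ 1334.74 px.
Scaling 2536 → 2546 is ×1.0039, so the height becomes 1334.74 × 1.0039 ≈ 1340.00 px.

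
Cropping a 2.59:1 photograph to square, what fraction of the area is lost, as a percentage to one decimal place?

The height stays; only width is cut (since square is narrower than 2.59:1).
Fraction kept = (1.000)/(2.590) ≈ 38.61%, so 61.39% is lost.

61.4%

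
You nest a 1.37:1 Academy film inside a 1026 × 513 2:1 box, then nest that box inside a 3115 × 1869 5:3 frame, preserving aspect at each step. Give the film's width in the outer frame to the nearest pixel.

Inside the 1026×513 canvas the film is height-limited at 702.81 × 513.00.
2:1 in 3115×1869: fills the width, so the intermediate becomes 3115.00 × 1557.50 — a scale of ×3.0361.
Applying the same ×3.0361: 702.81 → 2133.78.

2134 px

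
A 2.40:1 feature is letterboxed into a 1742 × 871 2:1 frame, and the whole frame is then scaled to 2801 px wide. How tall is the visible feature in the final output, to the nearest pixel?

In the 1742×871 frame the feature fills the width: height = 1742 / 2.400 ≈ 725.83 px.
The frame scales by 2801/1742 = 1.6079; 725.83 × 1.6079 ≈ 1167.08 px.

1167 px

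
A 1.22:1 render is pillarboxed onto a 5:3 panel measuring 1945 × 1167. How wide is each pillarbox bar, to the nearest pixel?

1.22:1 is narrower than 5:3, so it spans the full height.
Content width = 1167 × 1.220 ≈ 1423.74 px.
1945 − 1423.74 = 521.26 px of bars (260.63 each).

261 px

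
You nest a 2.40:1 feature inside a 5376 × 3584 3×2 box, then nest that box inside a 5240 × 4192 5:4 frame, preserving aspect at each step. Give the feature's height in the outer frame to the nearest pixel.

2183 px

First fit — 2.40:1 into 5376×3584 spans the width: 5376.00 × 2240.00.
3×2 in 5240×4192: fills the width, so the intermediate becomes 5240.00 × 3493.33 — a scale of ×0.9747.
Applying the same ×0.9747: 2240.00 → 2183.33.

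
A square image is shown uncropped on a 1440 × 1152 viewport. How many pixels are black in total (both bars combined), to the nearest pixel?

331776 pixels

Since 1.000 < 1.250, the image is height-limited.
The image is 1152 × 1/1 ≈ 1152.0000 px wide.
Leftover width: 1440 − 1152.0000 = 288.0000 px.
That's 288.0000 × 1152 ≈ 331776 black pixels.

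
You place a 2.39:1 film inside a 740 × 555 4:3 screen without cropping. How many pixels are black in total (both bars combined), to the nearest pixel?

Since 2.390 > 1.333, the film is width-limited.
Content height = 740 / 2.390 ≈ 309.6234 px.
Leftover height: 555 − 309.6234 = 245.3766 px.
Bar area = 245.3766 × 740 ≈ 181579 px.

181579 pixels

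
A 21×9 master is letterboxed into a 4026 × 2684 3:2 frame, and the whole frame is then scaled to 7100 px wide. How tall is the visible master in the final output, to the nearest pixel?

Fitted into 4026×2684, the master spans the width; its height is 4026 × 9/21 ≈ 1725.43 px.
The frame scales by 7100/4026 = 1.7635; 1725.43 × 1.7635 ≈ 3042.86 px.

3043 px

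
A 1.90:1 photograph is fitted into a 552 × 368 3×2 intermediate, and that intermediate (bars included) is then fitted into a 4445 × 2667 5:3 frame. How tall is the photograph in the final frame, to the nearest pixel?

1.90:1 in 552×368: fills the width, so the photograph is 552.00 × 290.53.
The 3×2 canvas is height-limited in 4445×2667, giving 4000.50 × 2667.00; scale factor 7.2473.
Applying the same ×7.2473: 290.53 → 2105.53.

2106 px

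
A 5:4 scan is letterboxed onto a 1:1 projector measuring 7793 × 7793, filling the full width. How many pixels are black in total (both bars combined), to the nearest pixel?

12146170 pixels

Content height = 7793 × 4/5 ≈ 6234.4000 px.
Leftover height: 7793 − 6234.4000 = 1558.6000 px.
Bar area = 1558.6000 × 7793 ≈ 12146170 px.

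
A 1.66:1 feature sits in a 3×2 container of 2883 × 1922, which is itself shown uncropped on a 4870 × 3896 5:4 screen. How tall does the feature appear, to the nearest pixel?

2934 px

Inside the 2883×1922 canvas the feature is width-limited at 2883.00 × 1736.75.
Second fit — the 3×2 canvas into 4870×3896 spans the width: 4870.00 × 3246.67 (×1.6892 from 2883×1922).
Applying the same ×1.6892: 1736.75 → 2933.73.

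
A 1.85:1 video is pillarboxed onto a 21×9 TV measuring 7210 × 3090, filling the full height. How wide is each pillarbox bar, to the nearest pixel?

747 px

Content width = 3090 × 1.850 ≈ 5716.50 px.
Leftover width: 7210 − 5716.50 = 1493.50 px → 746.75 each side.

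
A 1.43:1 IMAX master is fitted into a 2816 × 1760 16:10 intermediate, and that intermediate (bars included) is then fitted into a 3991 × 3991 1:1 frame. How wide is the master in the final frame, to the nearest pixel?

3567 px

First fit — 1.43:1 IMAX into 2816×1760 spans the height: 2516.80 × 1760.00.
The 16:10 canvas is width-limited in 3991×3991, giving 3991.00 × 2494.38; scale factor 1.4173.
Applying the same ×1.4173: 2516.80 → 3566.96.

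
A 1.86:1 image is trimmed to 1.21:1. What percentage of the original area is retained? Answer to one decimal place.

Going from 1.86:1 to 1.21:1 means cutting width while keeping height.
(1.210)/(1.860) ≈ 0.651 of the area survives.

65.1%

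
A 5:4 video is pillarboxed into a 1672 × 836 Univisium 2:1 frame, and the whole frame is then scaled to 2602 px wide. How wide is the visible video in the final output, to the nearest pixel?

1626 px

In the 1672×836 frame the video fills the height: width = 836 × 5/4 ≈ 1045.00 px.
The frame scales by 2602/1672 = 1.5562; 1045.00 × 1.5562 ≈ 1626.25 px.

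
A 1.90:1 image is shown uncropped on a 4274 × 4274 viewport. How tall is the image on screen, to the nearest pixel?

2249 px

1.90:1 is wider than 1:1, so it spans the full width.
Content height = 4274 / 1.900 ≈ 2249.47 px.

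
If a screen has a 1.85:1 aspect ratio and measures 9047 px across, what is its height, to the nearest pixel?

9047 / 1.850 = 4890.27.

4890 px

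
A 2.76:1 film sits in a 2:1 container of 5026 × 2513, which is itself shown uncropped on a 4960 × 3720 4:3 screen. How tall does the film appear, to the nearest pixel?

2.76:1 in 5026×2513: fills the width, so the film is 5026.00 × 1821.01.
The 2:1 canvas is width-limited in 4960×3720, giving 4960.00 × 2480.00; scale factor 0.9869.
The film scales with it: height 1821.01 × 0.9869 ≈ 1797.10.

1797 px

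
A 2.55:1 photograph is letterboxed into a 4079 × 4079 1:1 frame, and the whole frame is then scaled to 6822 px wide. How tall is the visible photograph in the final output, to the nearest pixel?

Fitted into 4079×4079, the photograph spans the width; its height is 4079 / 2.550 ≈ 1599.61 px.
The frame scales by 6822/4079 = 1.6725; 1599.61 × 1.6725 ≈ 2675.29 px.

2675 px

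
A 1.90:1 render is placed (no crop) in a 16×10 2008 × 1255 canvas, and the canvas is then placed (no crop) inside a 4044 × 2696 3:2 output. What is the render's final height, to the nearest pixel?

First fit — 1.90:1 into 2008×1255 spans the width: 2008.00 × 1056.84.
16×10 in 4044×2696: fills the width, so the intermediate becomes 4044.00 × 2527.50 — a scale of ×2.0139.
The render scales with it: height 1056.84 × 2.0139 ≈ 2128.42.

2128 px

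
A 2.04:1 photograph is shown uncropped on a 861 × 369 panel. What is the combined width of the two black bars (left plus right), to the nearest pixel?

Since 2.040 < 2.333, the photograph is height-limited.
Content width = 369 × 2.040 ≈ 752.76 px.
Black = 861 − 752.76 = 108.24 px.

108 px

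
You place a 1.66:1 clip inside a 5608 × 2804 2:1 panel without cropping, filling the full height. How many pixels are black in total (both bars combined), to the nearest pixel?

That makes the image 4654.6400 px wide (2804 × 1.660).
Black = 5608 − 4654.6400 = 953.3600 px.
That's 953.3600 × 2804 ≈ 2673221 black pixels.

2673221 pixels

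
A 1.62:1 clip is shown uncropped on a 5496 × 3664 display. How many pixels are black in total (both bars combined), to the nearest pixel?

1491655 pixels

1.62:1 is wider than 3:2, so it spans the full width.
That makes the image 3392.5926 px tall (5496 / 1.620).
Leftover height: 3664 − 3392.5926 = 271.4074 px.
Bar area = 271.4074 × 5496 ≈ 1491655 px.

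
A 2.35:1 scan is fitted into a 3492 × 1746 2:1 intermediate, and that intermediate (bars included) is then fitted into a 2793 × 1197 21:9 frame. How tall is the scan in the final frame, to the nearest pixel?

First fit — 2.35:1 into 3492×1746 spans the width: 3492.00 × 1485.96.
2:1 in 2793×1197: fills the height, so the intermediate becomes 2394.00 × 1197.00 — a scale of ×0.6856.
The scan scales with it: height 1485.96 × 0.6856 ≈ 1018.72.

1019 px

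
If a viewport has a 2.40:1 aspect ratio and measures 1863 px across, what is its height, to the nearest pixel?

776 px

At 2.40:1, 1863 / 2.400 ≈ 776.25.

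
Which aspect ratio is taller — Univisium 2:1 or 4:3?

4:3

Univisium 2:1 = 2 and 4:3 = 1.333; 2 > 1.333. The smaller width-to-height ratio is the taller frame.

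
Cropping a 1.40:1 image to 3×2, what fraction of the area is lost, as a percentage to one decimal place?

6.7%

The width stays; only height is cut (since 3×2 is wider than 1.40:1).
(1.400)/(1.500) ≈ 0.933 of the area survives, leaving 6.67% discarded.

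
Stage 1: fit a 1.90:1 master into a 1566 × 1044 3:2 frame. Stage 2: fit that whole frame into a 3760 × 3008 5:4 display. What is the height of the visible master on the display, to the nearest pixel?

1979 px

First fit — 1.90:1 into 1566×1044 spans the width: 1566.00 × 824.21.
3:2 in 3760×3008: fills the width, so the intermediate becomes 3760.00 × 2506.67 — a scale of ×2.4010.
Applying the same ×2.4010: 824.21 → 1978.95.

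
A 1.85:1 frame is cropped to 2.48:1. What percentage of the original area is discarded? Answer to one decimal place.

2.48:1 is wider than 1.85:1, so the crop keeps the full width and trims the height.
Fraction kept = (1.850)/(2.480) ≈ 74.60%, so 25.40% is lost.

25.4%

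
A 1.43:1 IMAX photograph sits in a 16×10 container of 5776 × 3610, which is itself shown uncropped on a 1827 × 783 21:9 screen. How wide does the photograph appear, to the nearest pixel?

1.43:1 IMAX in 5776×3610: fills the height, so the photograph is 5162.30 × 3610.00.
The 16×10 canvas is height-limited in 1827×783, giving 1252.80 × 783.00; scale factor 0.2169.
So the photograph's width is 5162.30 × 0.2169 ≈ 1119.69.

1120 px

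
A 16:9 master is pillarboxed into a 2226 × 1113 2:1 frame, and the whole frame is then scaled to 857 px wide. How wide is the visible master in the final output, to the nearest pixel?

762 px

At 2226×1113 the master is height-limited, so width = 1113 × 16/9 ≈ 1978.67 px.
Scaling 2226 → 857 is ×0.3850, so the width becomes 1978.67 × 0.3850 ≈ 761.78 px.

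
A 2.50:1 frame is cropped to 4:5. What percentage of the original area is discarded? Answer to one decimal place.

68.0%

Going from 2.50:1 to 4:5 means cutting width while keeping height.
Area ratio = (0.800)/(2.500) = 32.00%; the remaining 68.00% is cropped out.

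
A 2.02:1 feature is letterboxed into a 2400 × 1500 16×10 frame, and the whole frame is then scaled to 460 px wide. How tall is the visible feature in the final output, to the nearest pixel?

In the 2400×1500 frame the feature fills the width: height = 2400 / 2.020 ≈ 1188.12 px.
Resizing to 460 px wide multiplies everything by 0.1917: 1188.12 → 227.72 px.

228 px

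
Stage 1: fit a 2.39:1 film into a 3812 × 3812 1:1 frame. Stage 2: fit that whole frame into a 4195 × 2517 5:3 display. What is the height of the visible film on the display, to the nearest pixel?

First fit — 2.39:1 into 3812×3812 spans the width: 3812.00 × 1594.98.
The 1:1 canvas is height-limited in 4195×2517, giving 2517.00 × 2517.00; scale factor 0.6603.
Applying the same ×0.6603: 1594.98 → 1053.14.

1053 px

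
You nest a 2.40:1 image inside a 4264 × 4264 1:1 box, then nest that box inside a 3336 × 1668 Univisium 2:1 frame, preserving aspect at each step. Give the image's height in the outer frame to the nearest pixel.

Inside the 4264×4264 canvas the image is width-limited at 4264.00 × 1776.67.
1:1 in 3336×1668: fills the height, so the intermediate becomes 1668.00 × 1668.00 — a scale of ×0.3912.
So the image's height is 1776.67 × 0.3912 ≈ 695.00.

695 px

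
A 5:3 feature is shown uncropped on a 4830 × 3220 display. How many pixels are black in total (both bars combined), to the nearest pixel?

Since 1.667 > 1.500, the feature is width-limited.
Content height = 4830 × 3/5 ≈ 2898.0000 px.
Leftover height: 3220 − 2898.0000 = 322.0000 px.
Bar area = 322.0000 × 4830 ≈ 1555260 px.

1555260 pixels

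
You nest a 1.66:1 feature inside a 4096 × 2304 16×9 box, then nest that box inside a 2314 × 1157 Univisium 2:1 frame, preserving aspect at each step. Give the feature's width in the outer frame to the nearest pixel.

1921 px

1.66:1 in 4096×2304: fills the height, so the feature is 3824.64 × 2304.00.
The 16×9 canvas is height-limited in 2314×1157, giving 2056.89 × 1157.00; scale factor 0.5022.
The feature scales with it: width 3824.64 × 0.5022 ≈ 1920.62.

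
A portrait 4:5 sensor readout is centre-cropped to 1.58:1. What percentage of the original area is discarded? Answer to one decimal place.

The width stays; only height is cut (since 1.58:1 is wider than portrait 4:5).
Fraction kept = (0.800)/(1.580) ≈ 50.63%, so 49.37% is lost.

49.4%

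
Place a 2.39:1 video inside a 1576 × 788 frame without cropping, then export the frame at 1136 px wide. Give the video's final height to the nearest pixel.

Fitted into 1576×788, the video spans the width; its height is 1576 / 2.390 ≈ 659.41 px.
Scaling 1576 → 1136 is ×0.7208, so the height becomes 659.41 × 0.7208 ≈ 475.31 px.

475 px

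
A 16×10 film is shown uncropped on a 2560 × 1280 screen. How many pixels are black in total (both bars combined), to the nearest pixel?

655360 pixels

Since 1.600 < 2.000, the film is height-limited.
Content width = 1280 × 16/10 ≈ 2048.0000 px.
Black = 2560 − 2048.0000 = 512.0000 px.
Bar area = 512.0000 × 1280 ≈ 655360 px.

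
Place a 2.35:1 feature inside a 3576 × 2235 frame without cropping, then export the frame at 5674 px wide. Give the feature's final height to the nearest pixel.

In the 3576×2235 frame the feature fills the width: height = 3576 / 2.350 ≈ 1521.70 px.
Resizing to 5674 px wide multiplies everything by 1.5867: 1521.70 → 2414.47 px.

2414 px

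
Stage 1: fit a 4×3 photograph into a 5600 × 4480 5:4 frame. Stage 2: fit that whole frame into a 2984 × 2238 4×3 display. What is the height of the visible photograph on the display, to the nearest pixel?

2098 px

First fit — 4×3 into 5600×4480 spans the width: 5600.00 × 4200.00.
The 5:4 canvas is height-limited in 2984×2238, giving 2797.50 × 2238.00; scale factor 0.4996.
Applying the same ×0.4996: 4200.00 → 2098.12.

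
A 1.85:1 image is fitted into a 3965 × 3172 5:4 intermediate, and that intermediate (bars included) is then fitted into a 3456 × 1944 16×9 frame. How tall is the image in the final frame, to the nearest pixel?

First fit — 1.85:1 into 3965×3172 spans the width: 3965.00 × 2143.24.
Second fit — the 5:4 canvas into 3456×1944 spans the height: 2430.00 × 1944.00 (×0.6129 from 3965×3172).
Applying the same ×0.6129: 2143.24 → 1313.51.

1314 px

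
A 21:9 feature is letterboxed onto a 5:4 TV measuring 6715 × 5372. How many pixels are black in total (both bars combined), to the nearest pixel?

21:9 is wider than 5:4, so it spans the full width.
The feature is 6715 × 9/21 ≈ 2877.8571 px tall.
5372 − 2877.8571 = 2494.1429 px of bars.
Bar area = 2494.1429 × 6715 ≈ 16748169 px.

16748169 pixels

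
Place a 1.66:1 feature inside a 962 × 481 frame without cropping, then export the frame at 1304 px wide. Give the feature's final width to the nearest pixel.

In the 962×481 frame the feature fills the height: width = 481 × 1.660 ≈ 798.46 px.
Resizing to 1304 px wide multiplies everything by 1.3555: 798.46 → 1082.32 px.

1082 px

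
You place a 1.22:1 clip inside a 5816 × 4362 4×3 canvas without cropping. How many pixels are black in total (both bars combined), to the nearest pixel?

1.22:1 (1.220) < 4×3 (1.333), so the clip fills the height.
That makes the image 5321.6400 px wide (4362 × 1.220).
5816 − 5321.6400 = 494.3600 px of bars.
That's 494.3600 × 4362 ≈ 2156398 black pixels.

2156398 pixels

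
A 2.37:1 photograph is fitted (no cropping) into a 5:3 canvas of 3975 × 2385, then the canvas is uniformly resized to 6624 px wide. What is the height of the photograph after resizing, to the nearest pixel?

At 3975×2385 the photograph is width-limited, so height = 3975 / 2.370 ≈ 1677.22 px.
Resizing to 6624 px wide multiplies everything by 1.6664: 1677.22 → 2794.94 px.

2795 px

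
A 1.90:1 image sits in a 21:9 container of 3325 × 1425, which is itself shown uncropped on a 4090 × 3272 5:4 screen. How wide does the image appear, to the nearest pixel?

3330 px

First fit — 1.90:1 into 3325×1425 spans the height: 2707.50 × 1425.00.
Second fit — the 21:9 canvas into 4090×3272 spans the width: 4090.00 × 1752.86 (×1.2301 from 3325×1425).
Applying the same ×1.2301: 2707.50 → 3330.43.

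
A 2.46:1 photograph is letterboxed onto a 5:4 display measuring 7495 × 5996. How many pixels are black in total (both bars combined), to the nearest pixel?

22104644 pixels

2.46:1 is wider than 5:4, so it spans the full width.
The photograph is 7495 / 2.460 ≈ 3046.7480 px tall.
Leftover height: 5996 − 3046.7480 = 2949.2520 px.
That's 2949.2520 × 7495 ≈ 22104644 black pixels.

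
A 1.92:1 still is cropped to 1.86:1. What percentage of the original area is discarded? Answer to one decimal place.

3.1%

Going from 1.92:1 to 1.86:1 means cutting width while keeping height.
Area ratio = (1.860)/(1.920) = 96.88%; the remaining 3.12% is cropped out.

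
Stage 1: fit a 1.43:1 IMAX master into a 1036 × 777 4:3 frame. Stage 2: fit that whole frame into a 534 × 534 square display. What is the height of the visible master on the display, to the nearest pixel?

373 px

First fit — 1.43:1 IMAX into 1036×777 spans the width: 1036.00 × 724.48.
Second fit — the 4:3 canvas into 534×534 spans the width: 534.00 × 400.50 (×0.5154 from 1036×777).
Applying the same ×0.5154: 724.48 → 373.43.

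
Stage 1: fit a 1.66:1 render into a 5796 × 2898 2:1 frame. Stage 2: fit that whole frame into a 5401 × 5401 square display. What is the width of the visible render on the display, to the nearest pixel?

4483 px

1.66:1 in 5796×2898: fills the height, so the render is 4810.68 × 2898.00.
Second fit — the 2:1 canvas into 5401×5401 spans the width: 5401.00 × 2700.50 (×0.9318 from 5796×2898).
Applying the same ×0.9318: 4810.68 → 4482.83.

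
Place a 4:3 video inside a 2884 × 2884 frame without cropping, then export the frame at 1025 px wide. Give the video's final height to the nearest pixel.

769 px

At 2884×2884 the video is width-limited, so height = 2884 × 3/4 ≈ 2163.00 px.
Resizing to 1025 px wide multiplies everything by 0.3554: 2163.00 → 768.75 px.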